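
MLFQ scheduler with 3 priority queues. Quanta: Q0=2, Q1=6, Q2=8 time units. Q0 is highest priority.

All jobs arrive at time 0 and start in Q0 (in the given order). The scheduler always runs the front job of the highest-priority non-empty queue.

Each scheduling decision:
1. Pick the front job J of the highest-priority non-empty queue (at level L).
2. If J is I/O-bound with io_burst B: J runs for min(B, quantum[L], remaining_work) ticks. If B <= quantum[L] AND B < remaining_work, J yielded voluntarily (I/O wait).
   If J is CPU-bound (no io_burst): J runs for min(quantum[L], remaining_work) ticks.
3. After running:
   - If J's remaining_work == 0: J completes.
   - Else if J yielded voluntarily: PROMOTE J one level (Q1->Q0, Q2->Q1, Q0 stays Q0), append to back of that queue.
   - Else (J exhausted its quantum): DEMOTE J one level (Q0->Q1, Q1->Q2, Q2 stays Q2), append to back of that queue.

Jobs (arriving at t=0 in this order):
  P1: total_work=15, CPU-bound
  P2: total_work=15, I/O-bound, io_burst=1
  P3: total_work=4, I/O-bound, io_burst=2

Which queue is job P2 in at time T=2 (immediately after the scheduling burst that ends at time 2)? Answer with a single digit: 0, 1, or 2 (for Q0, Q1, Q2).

t=0-2: P1@Q0 runs 2, rem=13, quantum used, demote→Q1. Q0=[P2,P3] Q1=[P1] Q2=[]
t=2-3: P2@Q0 runs 1, rem=14, I/O yield, promote→Q0. Q0=[P3,P2] Q1=[P1] Q2=[]
t=3-5: P3@Q0 runs 2, rem=2, I/O yield, promote→Q0. Q0=[P2,P3] Q1=[P1] Q2=[]
t=5-6: P2@Q0 runs 1, rem=13, I/O yield, promote→Q0. Q0=[P3,P2] Q1=[P1] Q2=[]
t=6-8: P3@Q0 runs 2, rem=0, completes. Q0=[P2] Q1=[P1] Q2=[]
t=8-9: P2@Q0 runs 1, rem=12, I/O yield, promote→Q0. Q0=[P2] Q1=[P1] Q2=[]
t=9-10: P2@Q0 runs 1, rem=11, I/O yield, promote→Q0. Q0=[P2] Q1=[P1] Q2=[]
t=10-11: P2@Q0 runs 1, rem=10, I/O yield, promote→Q0. Q0=[P2] Q1=[P1] Q2=[]
t=11-12: P2@Q0 runs 1, rem=9, I/O yield, promote→Q0. Q0=[P2] Q1=[P1] Q2=[]
t=12-13: P2@Q0 runs 1, rem=8, I/O yield, promote→Q0. Q0=[P2] Q1=[P1] Q2=[]
t=13-14: P2@Q0 runs 1, rem=7, I/O yield, promote→Q0. Q0=[P2] Q1=[P1] Q2=[]
t=14-15: P2@Q0 runs 1, rem=6, I/O yield, promote→Q0. Q0=[P2] Q1=[P1] Q2=[]
t=15-16: P2@Q0 runs 1, rem=5, I/O yield, promote→Q0. Q0=[P2] Q1=[P1] Q2=[]
t=16-17: P2@Q0 runs 1, rem=4, I/O yield, promote→Q0. Q0=[P2] Q1=[P1] Q2=[]
t=17-18: P2@Q0 runs 1, rem=3, I/O yield, promote→Q0. Q0=[P2] Q1=[P1] Q2=[]
t=18-19: P2@Q0 runs 1, rem=2, I/O yield, promote→Q0. Q0=[P2] Q1=[P1] Q2=[]
t=19-20: P2@Q0 runs 1, rem=1, I/O yield, promote→Q0. Q0=[P2] Q1=[P1] Q2=[]
t=20-21: P2@Q0 runs 1, rem=0, completes. Q0=[] Q1=[P1] Q2=[]
t=21-27: P1@Q1 runs 6, rem=7, quantum used, demote→Q2. Q0=[] Q1=[] Q2=[P1]
t=27-34: P1@Q2 runs 7, rem=0, completes. Q0=[] Q1=[] Q2=[]

Answer: 0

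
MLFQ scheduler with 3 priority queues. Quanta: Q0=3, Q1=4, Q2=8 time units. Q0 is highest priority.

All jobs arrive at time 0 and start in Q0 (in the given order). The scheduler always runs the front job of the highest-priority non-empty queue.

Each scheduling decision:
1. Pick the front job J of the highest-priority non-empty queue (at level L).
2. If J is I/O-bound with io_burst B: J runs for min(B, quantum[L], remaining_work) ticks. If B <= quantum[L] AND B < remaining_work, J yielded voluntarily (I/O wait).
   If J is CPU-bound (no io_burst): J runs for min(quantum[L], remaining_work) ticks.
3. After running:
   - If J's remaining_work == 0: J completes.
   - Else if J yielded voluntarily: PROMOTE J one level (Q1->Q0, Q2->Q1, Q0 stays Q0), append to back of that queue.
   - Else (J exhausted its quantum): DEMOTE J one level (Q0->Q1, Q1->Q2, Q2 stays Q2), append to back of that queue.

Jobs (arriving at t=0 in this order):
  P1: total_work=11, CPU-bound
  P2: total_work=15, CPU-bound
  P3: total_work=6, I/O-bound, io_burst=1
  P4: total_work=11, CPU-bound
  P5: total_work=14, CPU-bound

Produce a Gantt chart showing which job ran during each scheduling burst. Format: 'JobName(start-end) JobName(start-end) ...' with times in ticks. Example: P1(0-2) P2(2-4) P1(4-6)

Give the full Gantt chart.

t=0-3: P1@Q0 runs 3, rem=8, quantum used, demote→Q1. Q0=[P2,P3,P4,P5] Q1=[P1] Q2=[]
t=3-6: P2@Q0 runs 3, rem=12, quantum used, demote→Q1. Q0=[P3,P4,P5] Q1=[P1,P2] Q2=[]
t=6-7: P3@Q0 runs 1, rem=5, I/O yield, promote→Q0. Q0=[P4,P5,P3] Q1=[P1,P2] Q2=[]
t=7-10: P4@Q0 runs 3, rem=8, quantum used, demote→Q1. Q0=[P5,P3] Q1=[P1,P2,P4] Q2=[]
t=10-13: P5@Q0 runs 3, rem=11, quantum used, demote→Q1. Q0=[P3] Q1=[P1,P2,P4,P5] Q2=[]
t=13-14: P3@Q0 runs 1, rem=4, I/O yield, promote→Q0. Q0=[P3] Q1=[P1,P2,P4,P5] Q2=[]
t=14-15: P3@Q0 runs 1, rem=3, I/O yield, promote→Q0. Q0=[P3] Q1=[P1,P2,P4,P5] Q2=[]
t=15-16: P3@Q0 runs 1, rem=2, I/O yield, promote→Q0. Q0=[P3] Q1=[P1,P2,P4,P5] Q2=[]
t=16-17: P3@Q0 runs 1, rem=1, I/O yield, promote→Q0. Q0=[P3] Q1=[P1,P2,P4,P5] Q2=[]
t=17-18: P3@Q0 runs 1, rem=0, completes. Q0=[] Q1=[P1,P2,P4,P5] Q2=[]
t=18-22: P1@Q1 runs 4, rem=4, quantum used, demote→Q2. Q0=[] Q1=[P2,P4,P5] Q2=[P1]
t=22-26: P2@Q1 runs 4, rem=8, quantum used, demote→Q2. Q0=[] Q1=[P4,P5] Q2=[P1,P2]
t=26-30: P4@Q1 runs 4, rem=4, quantum used, demote→Q2. Q0=[] Q1=[P5] Q2=[P1,P2,P4]
t=30-34: P5@Q1 runs 4, rem=7, quantum used, demote→Q2. Q0=[] Q1=[] Q2=[P1,P2,P4,P5]
t=34-38: P1@Q2 runs 4, rem=0, completes. Q0=[] Q1=[] Q2=[P2,P4,P5]
t=38-46: P2@Q2 runs 8, rem=0, completes. Q0=[] Q1=[] Q2=[P4,P5]
t=46-50: P4@Q2 runs 4, rem=0, completes. Q0=[] Q1=[] Q2=[P5]
t=50-57: P5@Q2 runs 7, rem=0, completes. Q0=[] Q1=[] Q2=[]

Answer: P1(0-3) P2(3-6) P3(6-7) P4(7-10) P5(10-13) P3(13-14) P3(14-15) P3(15-16) P3(16-17) P3(17-18) P1(18-22) P2(22-26) P4(26-30) P5(30-34) P1(34-38) P2(38-46) P4(46-50) P5(50-57)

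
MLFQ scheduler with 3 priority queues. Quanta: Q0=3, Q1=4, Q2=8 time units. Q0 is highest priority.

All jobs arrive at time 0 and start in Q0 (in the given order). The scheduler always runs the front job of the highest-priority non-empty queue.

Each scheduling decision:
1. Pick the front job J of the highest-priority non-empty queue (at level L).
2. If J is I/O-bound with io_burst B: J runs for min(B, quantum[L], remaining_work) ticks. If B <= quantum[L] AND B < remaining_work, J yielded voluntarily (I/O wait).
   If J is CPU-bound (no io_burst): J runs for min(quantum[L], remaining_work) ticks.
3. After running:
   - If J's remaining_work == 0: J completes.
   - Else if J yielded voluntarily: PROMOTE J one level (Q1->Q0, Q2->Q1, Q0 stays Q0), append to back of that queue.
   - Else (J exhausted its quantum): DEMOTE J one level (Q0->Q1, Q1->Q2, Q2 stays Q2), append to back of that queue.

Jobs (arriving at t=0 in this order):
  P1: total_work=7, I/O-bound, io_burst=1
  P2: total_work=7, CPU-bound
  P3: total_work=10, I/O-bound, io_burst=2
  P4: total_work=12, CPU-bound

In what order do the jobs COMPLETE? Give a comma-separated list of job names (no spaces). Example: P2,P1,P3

t=0-1: P1@Q0 runs 1, rem=6, I/O yield, promote→Q0. Q0=[P2,P3,P4,P1] Q1=[] Q2=[]
t=1-4: P2@Q0 runs 3, rem=4, quantum used, demote→Q1. Q0=[P3,P4,P1] Q1=[P2] Q2=[]
t=4-6: P3@Q0 runs 2, rem=8, I/O yield, promote→Q0. Q0=[P4,P1,P3] Q1=[P2] Q2=[]
t=6-9: P4@Q0 runs 3, rem=9, quantum used, demote→Q1. Q0=[P1,P3] Q1=[P2,P4] Q2=[]
t=9-10: P1@Q0 runs 1, rem=5, I/O yield, promote→Q0. Q0=[P3,P1] Q1=[P2,P4] Q2=[]
t=10-12: P3@Q0 runs 2, rem=6, I/O yield, promote→Q0. Q0=[P1,P3] Q1=[P2,P4] Q2=[]
t=12-13: P1@Q0 runs 1, rem=4, I/O yield, promote→Q0. Q0=[P3,P1] Q1=[P2,P4] Q2=[]
t=13-15: P3@Q0 runs 2, rem=4, I/O yield, promote→Q0. Q0=[P1,P3] Q1=[P2,P4] Q2=[]
t=15-16: P1@Q0 runs 1, rem=3, I/O yield, promote→Q0. Q0=[P3,P1] Q1=[P2,P4] Q2=[]
t=16-18: P3@Q0 runs 2, rem=2, I/O yield, promote→Q0. Q0=[P1,P3] Q1=[P2,P4] Q2=[]
t=18-19: P1@Q0 runs 1, rem=2, I/O yield, promote→Q0. Q0=[P3,P1] Q1=[P2,P4] Q2=[]
t=19-21: P3@Q0 runs 2, rem=0, completes. Q0=[P1] Q1=[P2,P4] Q2=[]
t=21-22: P1@Q0 runs 1, rem=1, I/O yield, promote→Q0. Q0=[P1] Q1=[P2,P4] Q2=[]
t=22-23: P1@Q0 runs 1, rem=0, completes. Q0=[] Q1=[P2,P4] Q2=[]
t=23-27: P2@Q1 runs 4, rem=0, completes. Q0=[] Q1=[P4] Q2=[]
t=27-31: P4@Q1 runs 4, rem=5, quantum used, demote→Q2. Q0=[] Q1=[] Q2=[P4]
t=31-36: P4@Q2 runs 5, rem=0, completes. Q0=[] Q1=[] Q2=[]

Answer: P3,P1,P2,P4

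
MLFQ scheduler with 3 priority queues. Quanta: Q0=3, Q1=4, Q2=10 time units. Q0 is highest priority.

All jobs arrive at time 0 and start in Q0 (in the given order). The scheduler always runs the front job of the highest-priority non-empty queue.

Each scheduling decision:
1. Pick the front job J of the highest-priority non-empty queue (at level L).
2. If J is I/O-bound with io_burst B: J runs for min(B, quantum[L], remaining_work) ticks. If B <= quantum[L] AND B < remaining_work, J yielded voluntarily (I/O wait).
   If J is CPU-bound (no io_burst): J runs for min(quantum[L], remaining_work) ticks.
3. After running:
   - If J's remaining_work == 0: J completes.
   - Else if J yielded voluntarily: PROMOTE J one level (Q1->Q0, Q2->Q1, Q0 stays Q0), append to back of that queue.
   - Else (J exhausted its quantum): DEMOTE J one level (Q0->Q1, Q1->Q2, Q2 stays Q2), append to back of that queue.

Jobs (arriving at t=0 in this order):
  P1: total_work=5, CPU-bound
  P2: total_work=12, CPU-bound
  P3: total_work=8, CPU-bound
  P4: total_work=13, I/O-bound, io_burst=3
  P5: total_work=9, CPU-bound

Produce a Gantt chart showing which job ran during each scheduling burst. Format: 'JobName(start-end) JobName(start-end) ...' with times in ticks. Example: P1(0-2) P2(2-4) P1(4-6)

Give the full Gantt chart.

t=0-3: P1@Q0 runs 3, rem=2, quantum used, demote→Q1. Q0=[P2,P3,P4,P5] Q1=[P1] Q2=[]
t=3-6: P2@Q0 runs 3, rem=9, quantum used, demote→Q1. Q0=[P3,P4,P5] Q1=[P1,P2] Q2=[]
t=6-9: P3@Q0 runs 3, rem=5, quantum used, demote→Q1. Q0=[P4,P5] Q1=[P1,P2,P3] Q2=[]
t=9-12: P4@Q0 runs 3, rem=10, I/O yield, promote→Q0. Q0=[P5,P4] Q1=[P1,P2,P3] Q2=[]
t=12-15: P5@Q0 runs 3, rem=6, quantum used, demote→Q1. Q0=[P4] Q1=[P1,P2,P3,P5] Q2=[]
t=15-18: P4@Q0 runs 3, rem=7, I/O yield, promote→Q0. Q0=[P4] Q1=[P1,P2,P3,P5] Q2=[]
t=18-21: P4@Q0 runs 3, rem=4, I/O yield, promote→Q0. Q0=[P4] Q1=[P1,P2,P3,P5] Q2=[]
t=21-24: P4@Q0 runs 3, rem=1, I/O yield, promote→Q0. Q0=[P4] Q1=[P1,P2,P3,P5] Q2=[]
t=24-25: P4@Q0 runs 1, rem=0, completes. Q0=[] Q1=[P1,P2,P3,P5] Q2=[]
t=25-27: P1@Q1 runs 2, rem=0, completes. Q0=[] Q1=[P2,P3,P5] Q2=[]
t=27-31: P2@Q1 runs 4, rem=5, quantum used, demote→Q2. Q0=[] Q1=[P3,P5] Q2=[P2]
t=31-35: P3@Q1 runs 4, rem=1, quantum used, demote→Q2. Q0=[] Q1=[P5] Q2=[P2,P3]
t=35-39: P5@Q1 runs 4, rem=2, quantum used, demote→Q2. Q0=[] Q1=[] Q2=[P2,P3,P5]
t=39-44: P2@Q2 runs 5, rem=0, completes. Q0=[] Q1=[] Q2=[P3,P5]
t=44-45: P3@Q2 runs 1, rem=0, completes. Q0=[] Q1=[] Q2=[P5]
t=45-47: P5@Q2 runs 2, rem=0, completes. Q0=[] Q1=[] Q2=[]

Answer: P1(0-3) P2(3-6) P3(6-9) P4(9-12) P5(12-15) P4(15-18) P4(18-21) P4(21-24) P4(24-25) P1(25-27) P2(27-31) P3(31-35) P5(35-39) P2(39-44) P3(44-45) P5(45-47)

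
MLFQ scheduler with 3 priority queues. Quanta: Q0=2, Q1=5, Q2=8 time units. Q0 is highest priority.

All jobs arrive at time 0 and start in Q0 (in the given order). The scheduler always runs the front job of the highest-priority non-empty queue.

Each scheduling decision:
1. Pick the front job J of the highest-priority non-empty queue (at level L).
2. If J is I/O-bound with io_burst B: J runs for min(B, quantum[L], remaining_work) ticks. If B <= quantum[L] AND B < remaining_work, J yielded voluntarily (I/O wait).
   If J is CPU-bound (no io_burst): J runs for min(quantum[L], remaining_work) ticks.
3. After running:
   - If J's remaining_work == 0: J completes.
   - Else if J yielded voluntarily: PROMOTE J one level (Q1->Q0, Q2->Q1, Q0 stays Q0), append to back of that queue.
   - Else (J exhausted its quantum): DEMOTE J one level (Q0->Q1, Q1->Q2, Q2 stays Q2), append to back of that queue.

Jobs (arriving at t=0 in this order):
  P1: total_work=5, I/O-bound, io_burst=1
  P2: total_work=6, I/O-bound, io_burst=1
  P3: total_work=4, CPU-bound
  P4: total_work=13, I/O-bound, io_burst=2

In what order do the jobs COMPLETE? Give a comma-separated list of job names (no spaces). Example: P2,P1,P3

Answer: P1,P2,P4,P3

Derivation:
t=0-1: P1@Q0 runs 1, rem=4, I/O yield, promote→Q0. Q0=[P2,P3,P4,P1] Q1=[] Q2=[]
t=1-2: P2@Q0 runs 1, rem=5, I/O yield, promote→Q0. Q0=[P3,P4,P1,P2] Q1=[] Q2=[]
t=2-4: P3@Q0 runs 2, rem=2, quantum used, demote→Q1. Q0=[P4,P1,P2] Q1=[P3] Q2=[]
t=4-6: P4@Q0 runs 2, rem=11, I/O yield, promote→Q0. Q0=[P1,P2,P4] Q1=[P3] Q2=[]
t=6-7: P1@Q0 runs 1, rem=3, I/O yield, promote→Q0. Q0=[P2,P4,P1] Q1=[P3] Q2=[]
t=7-8: P2@Q0 runs 1, rem=4, I/O yield, promote→Q0. Q0=[P4,P1,P2] Q1=[P3] Q2=[]
t=8-10: P4@Q0 runs 2, rem=9, I/O yield, promote→Q0. Q0=[P1,P2,P4] Q1=[P3] Q2=[]
t=10-11: P1@Q0 runs 1, rem=2, I/O yield, promote→Q0. Q0=[P2,P4,P1] Q1=[P3] Q2=[]
t=11-12: P2@Q0 runs 1, rem=3, I/O yield, promote→Q0. Q0=[P4,P1,P2] Q1=[P3] Q2=[]
t=12-14: P4@Q0 runs 2, rem=7, I/O yield, promote→Q0. Q0=[P1,P2,P4] Q1=[P3] Q2=[]
t=14-15: P1@Q0 runs 1, rem=1, I/O yield, promote→Q0. Q0=[P2,P4,P1] Q1=[P3] Q2=[]
t=15-16: P2@Q0 runs 1, rem=2, I/O yield, promote→Q0. Q0=[P4,P1,P2] Q1=[P3] Q2=[]
t=16-18: P4@Q0 runs 2, rem=5, I/O yield, promote→Q0. Q0=[P1,P2,P4] Q1=[P3] Q2=[]
t=18-19: P1@Q0 runs 1, rem=0, completes. Q0=[P2,P4] Q1=[P3] Q2=[]
t=19-20: P2@Q0 runs 1, rem=1, I/O yield, promote→Q0. Q0=[P4,P2] Q1=[P3] Q2=[]
t=20-22: P4@Q0 runs 2, rem=3, I/O yield, promote→Q0. Q0=[P2,P4] Q1=[P3] Q2=[]
t=22-23: P2@Q0 runs 1, rem=0, completes. Q0=[P4] Q1=[P3] Q2=[]
t=23-25: P4@Q0 runs 2, rem=1, I/O yield, promote→Q0. Q0=[P4] Q1=[P3] Q2=[]
t=25-26: P4@Q0 runs 1, rem=0, completes. Q0=[] Q1=[P3] Q2=[]
t=26-28: P3@Q1 runs 2, rem=0, completes. Q0=[] Q1=[] Q2=[]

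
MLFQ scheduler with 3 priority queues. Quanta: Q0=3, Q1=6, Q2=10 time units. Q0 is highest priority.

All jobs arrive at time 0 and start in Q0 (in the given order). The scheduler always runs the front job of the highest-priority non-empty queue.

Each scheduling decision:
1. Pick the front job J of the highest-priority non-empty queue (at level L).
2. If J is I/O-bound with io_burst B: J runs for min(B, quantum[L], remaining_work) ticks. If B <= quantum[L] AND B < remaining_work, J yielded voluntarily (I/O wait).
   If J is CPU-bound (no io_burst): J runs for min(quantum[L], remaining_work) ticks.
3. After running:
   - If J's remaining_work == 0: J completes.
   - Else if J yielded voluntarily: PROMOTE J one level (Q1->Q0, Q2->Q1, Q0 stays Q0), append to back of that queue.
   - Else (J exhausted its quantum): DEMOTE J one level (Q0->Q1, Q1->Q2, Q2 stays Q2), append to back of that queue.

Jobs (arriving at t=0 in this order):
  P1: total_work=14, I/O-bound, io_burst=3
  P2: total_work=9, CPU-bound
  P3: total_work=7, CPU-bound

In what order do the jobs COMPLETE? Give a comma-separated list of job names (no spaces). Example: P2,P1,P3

Answer: P1,P2,P3

Derivation:
t=0-3: P1@Q0 runs 3, rem=11, I/O yield, promote→Q0. Q0=[P2,P3,P1] Q1=[] Q2=[]
t=3-6: P2@Q0 runs 3, rem=6, quantum used, demote→Q1. Q0=[P3,P1] Q1=[P2] Q2=[]
t=6-9: P3@Q0 runs 3, rem=4, quantum used, demote→Q1. Q0=[P1] Q1=[P2,P3] Q2=[]
t=9-12: P1@Q0 runs 3, rem=8, I/O yield, promote→Q0. Q0=[P1] Q1=[P2,P3] Q2=[]
t=12-15: P1@Q0 runs 3, rem=5, I/O yield, promote→Q0. Q0=[P1] Q1=[P2,P3] Q2=[]
t=15-18: P1@Q0 runs 3, rem=2, I/O yield, promote→Q0. Q0=[P1] Q1=[P2,P3] Q2=[]
t=18-20: P1@Q0 runs 2, rem=0, completes. Q0=[] Q1=[P2,P3] Q2=[]
t=20-26: P2@Q1 runs 6, rem=0, completes. Q0=[] Q1=[P3] Q2=[]
t=26-30: P3@Q1 runs 4, rem=0, completes. Q0=[] Q1=[] Q2=[]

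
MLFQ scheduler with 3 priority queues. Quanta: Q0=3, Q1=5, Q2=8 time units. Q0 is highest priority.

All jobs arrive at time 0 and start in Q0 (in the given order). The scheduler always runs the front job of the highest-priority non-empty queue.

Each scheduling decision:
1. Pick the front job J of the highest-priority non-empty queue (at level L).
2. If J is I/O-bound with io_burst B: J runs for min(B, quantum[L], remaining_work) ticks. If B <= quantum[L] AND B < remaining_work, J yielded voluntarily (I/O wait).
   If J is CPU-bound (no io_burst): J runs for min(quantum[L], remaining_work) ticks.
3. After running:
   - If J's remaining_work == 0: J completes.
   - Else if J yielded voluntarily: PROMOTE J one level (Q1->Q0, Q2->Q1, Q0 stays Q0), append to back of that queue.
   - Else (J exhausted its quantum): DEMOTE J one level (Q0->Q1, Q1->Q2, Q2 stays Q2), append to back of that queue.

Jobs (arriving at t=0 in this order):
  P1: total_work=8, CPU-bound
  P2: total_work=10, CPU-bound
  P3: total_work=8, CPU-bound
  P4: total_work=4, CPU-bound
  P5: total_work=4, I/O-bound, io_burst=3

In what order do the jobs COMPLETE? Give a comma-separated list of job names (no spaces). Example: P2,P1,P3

t=0-3: P1@Q0 runs 3, rem=5, quantum used, demote→Q1. Q0=[P2,P3,P4,P5] Q1=[P1] Q2=[]
t=3-6: P2@Q0 runs 3, rem=7, quantum used, demote→Q1. Q0=[P3,P4,P5] Q1=[P1,P2] Q2=[]
t=6-9: P3@Q0 runs 3, rem=5, quantum used, demote→Q1. Q0=[P4,P5] Q1=[P1,P2,P3] Q2=[]
t=9-12: P4@Q0 runs 3, rem=1, quantum used, demote→Q1. Q0=[P5] Q1=[P1,P2,P3,P4] Q2=[]
t=12-15: P5@Q0 runs 3, rem=1, I/O yield, promote→Q0. Q0=[P5] Q1=[P1,P2,P3,P4] Q2=[]
t=15-16: P5@Q0 runs 1, rem=0, completes. Q0=[] Q1=[P1,P2,P3,P4] Q2=[]
t=16-21: P1@Q1 runs 5, rem=0, completes. Q0=[] Q1=[P2,P3,P4] Q2=[]
t=21-26: P2@Q1 runs 5, rem=2, quantum used, demote→Q2. Q0=[] Q1=[P3,P4] Q2=[P2]
t=26-31: P3@Q1 runs 5, rem=0, completes. Q0=[] Q1=[P4] Q2=[P2]
t=31-32: P4@Q1 runs 1, rem=0, completes. Q0=[] Q1=[] Q2=[P2]
t=32-34: P2@Q2 runs 2, rem=0, completes. Q0=[] Q1=[] Q2=[]

Answer: P5,P1,P3,P4,P2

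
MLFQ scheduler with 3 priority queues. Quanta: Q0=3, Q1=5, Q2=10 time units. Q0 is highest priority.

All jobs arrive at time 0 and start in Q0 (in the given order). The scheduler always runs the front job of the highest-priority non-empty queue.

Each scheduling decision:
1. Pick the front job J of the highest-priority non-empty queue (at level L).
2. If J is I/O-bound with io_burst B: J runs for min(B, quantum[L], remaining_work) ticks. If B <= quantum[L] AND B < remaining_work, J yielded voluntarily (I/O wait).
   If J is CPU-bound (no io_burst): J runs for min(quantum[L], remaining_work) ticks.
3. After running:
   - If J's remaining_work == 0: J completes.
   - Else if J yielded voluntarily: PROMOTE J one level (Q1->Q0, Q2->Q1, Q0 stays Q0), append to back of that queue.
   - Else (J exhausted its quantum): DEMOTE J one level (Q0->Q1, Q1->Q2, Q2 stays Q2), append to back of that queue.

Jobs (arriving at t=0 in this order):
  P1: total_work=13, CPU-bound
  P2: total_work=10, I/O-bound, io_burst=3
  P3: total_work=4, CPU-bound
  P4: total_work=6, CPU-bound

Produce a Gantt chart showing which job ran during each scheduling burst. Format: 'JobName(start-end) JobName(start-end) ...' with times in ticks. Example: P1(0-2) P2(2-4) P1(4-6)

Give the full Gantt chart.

Answer: P1(0-3) P2(3-6) P3(6-9) P4(9-12) P2(12-15) P2(15-18) P2(18-19) P1(19-24) P3(24-25) P4(25-28) P1(28-33)

Derivation:
t=0-3: P1@Q0 runs 3, rem=10, quantum used, demote→Q1. Q0=[P2,P3,P4] Q1=[P1] Q2=[]
t=3-6: P2@Q0 runs 3, rem=7, I/O yield, promote→Q0. Q0=[P3,P4,P2] Q1=[P1] Q2=[]
t=6-9: P3@Q0 runs 3, rem=1, quantum used, demote→Q1. Q0=[P4,P2] Q1=[P1,P3] Q2=[]
t=9-12: P4@Q0 runs 3, rem=3, quantum used, demote→Q1. Q0=[P2] Q1=[P1,P3,P4] Q2=[]
t=12-15: P2@Q0 runs 3, rem=4, I/O yield, promote→Q0. Q0=[P2] Q1=[P1,P3,P4] Q2=[]
t=15-18: P2@Q0 runs 3, rem=1, I/O yield, promote→Q0. Q0=[P2] Q1=[P1,P3,P4] Q2=[]
t=18-19: P2@Q0 runs 1, rem=0, completes. Q0=[] Q1=[P1,P3,P4] Q2=[]
t=19-24: P1@Q1 runs 5, rem=5, quantum used, demote→Q2. Q0=[] Q1=[P3,P4] Q2=[P1]
t=24-25: P3@Q1 runs 1, rem=0, completes. Q0=[] Q1=[P4] Q2=[P1]
t=25-28: P4@Q1 runs 3, rem=0, completes. Q0=[] Q1=[] Q2=[P1]
t=28-33: P1@Q2 runs 5, rem=0, completes. Q0=[] Q1=[] Q2=[]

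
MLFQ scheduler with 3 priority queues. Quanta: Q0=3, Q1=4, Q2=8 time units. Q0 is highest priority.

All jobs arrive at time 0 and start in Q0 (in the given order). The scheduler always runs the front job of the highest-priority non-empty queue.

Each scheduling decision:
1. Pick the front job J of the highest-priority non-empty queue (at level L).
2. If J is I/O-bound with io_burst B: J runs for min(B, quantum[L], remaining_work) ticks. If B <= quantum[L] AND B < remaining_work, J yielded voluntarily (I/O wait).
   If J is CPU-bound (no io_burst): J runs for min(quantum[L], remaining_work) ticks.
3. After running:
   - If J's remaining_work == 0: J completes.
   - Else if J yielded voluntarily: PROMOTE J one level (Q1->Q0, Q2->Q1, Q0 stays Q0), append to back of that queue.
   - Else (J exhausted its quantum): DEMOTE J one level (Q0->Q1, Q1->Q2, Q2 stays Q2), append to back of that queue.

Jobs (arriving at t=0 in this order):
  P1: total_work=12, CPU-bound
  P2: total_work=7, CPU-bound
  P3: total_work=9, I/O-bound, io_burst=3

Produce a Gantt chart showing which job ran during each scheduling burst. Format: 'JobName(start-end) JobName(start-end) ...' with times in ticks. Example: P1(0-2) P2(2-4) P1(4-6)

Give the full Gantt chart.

Answer: P1(0-3) P2(3-6) P3(6-9) P3(9-12) P3(12-15) P1(15-19) P2(19-23) P1(23-28)

Derivation:
t=0-3: P1@Q0 runs 3, rem=9, quantum used, demote→Q1. Q0=[P2,P3] Q1=[P1] Q2=[]
t=3-6: P2@Q0 runs 3, rem=4, quantum used, demote→Q1. Q0=[P3] Q1=[P1,P2] Q2=[]
t=6-9: P3@Q0 runs 3, rem=6, I/O yield, promote→Q0. Q0=[P3] Q1=[P1,P2] Q2=[]
t=9-12: P3@Q0 runs 3, rem=3, I/O yield, promote→Q0. Q0=[P3] Q1=[P1,P2] Q2=[]
t=12-15: P3@Q0 runs 3, rem=0, completes. Q0=[] Q1=[P1,P2] Q2=[]
t=15-19: P1@Q1 runs 4, rem=5, quantum used, demote→Q2. Q0=[] Q1=[P2] Q2=[P1]
t=19-23: P2@Q1 runs 4, rem=0, completes. Q0=[] Q1=[] Q2=[P1]
t=23-28: P1@Q2 runs 5, rem=0, completes. Q0=[] Q1=[] Q2=[]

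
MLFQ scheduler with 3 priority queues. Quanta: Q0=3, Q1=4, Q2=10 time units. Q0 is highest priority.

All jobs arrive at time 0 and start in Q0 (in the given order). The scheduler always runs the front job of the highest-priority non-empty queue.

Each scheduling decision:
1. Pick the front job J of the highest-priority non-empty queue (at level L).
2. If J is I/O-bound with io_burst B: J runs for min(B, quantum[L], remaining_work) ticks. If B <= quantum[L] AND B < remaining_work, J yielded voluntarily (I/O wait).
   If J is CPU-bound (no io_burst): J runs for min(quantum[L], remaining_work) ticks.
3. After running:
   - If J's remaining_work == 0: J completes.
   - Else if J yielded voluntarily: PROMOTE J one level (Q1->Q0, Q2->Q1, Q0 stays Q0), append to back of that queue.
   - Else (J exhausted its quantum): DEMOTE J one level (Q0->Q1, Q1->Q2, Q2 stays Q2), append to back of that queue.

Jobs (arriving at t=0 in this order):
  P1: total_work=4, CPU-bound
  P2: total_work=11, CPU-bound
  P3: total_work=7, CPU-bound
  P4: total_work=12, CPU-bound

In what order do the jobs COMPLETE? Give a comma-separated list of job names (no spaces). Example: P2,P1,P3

Answer: P1,P3,P2,P4

Derivation:
t=0-3: P1@Q0 runs 3, rem=1, quantum used, demote→Q1. Q0=[P2,P3,P4] Q1=[P1] Q2=[]
t=3-6: P2@Q0 runs 3, rem=8, quantum used, demote→Q1. Q0=[P3,P4] Q1=[P1,P2] Q2=[]
t=6-9: P3@Q0 runs 3, rem=4, quantum used, demote→Q1. Q0=[P4] Q1=[P1,P2,P3] Q2=[]
t=9-12: P4@Q0 runs 3, rem=9, quantum used, demote→Q1. Q0=[] Q1=[P1,P2,P3,P4] Q2=[]
t=12-13: P1@Q1 runs 1, rem=0, completes. Q0=[] Q1=[P2,P3,P4] Q2=[]
t=13-17: P2@Q1 runs 4, rem=4, quantum used, demote→Q2. Q0=[] Q1=[P3,P4] Q2=[P2]
t=17-21: P3@Q1 runs 4, rem=0, completes. Q0=[] Q1=[P4] Q2=[P2]
t=21-25: P4@Q1 runs 4, rem=5, quantum used, demote→Q2. Q0=[] Q1=[] Q2=[P2,P4]
t=25-29: P2@Q2 runs 4, rem=0, completes. Q0=[] Q1=[] Q2=[P4]
t=29-34: P4@Q2 runs 5, rem=0, completes. Q0=[] Q1=[] Q2=[]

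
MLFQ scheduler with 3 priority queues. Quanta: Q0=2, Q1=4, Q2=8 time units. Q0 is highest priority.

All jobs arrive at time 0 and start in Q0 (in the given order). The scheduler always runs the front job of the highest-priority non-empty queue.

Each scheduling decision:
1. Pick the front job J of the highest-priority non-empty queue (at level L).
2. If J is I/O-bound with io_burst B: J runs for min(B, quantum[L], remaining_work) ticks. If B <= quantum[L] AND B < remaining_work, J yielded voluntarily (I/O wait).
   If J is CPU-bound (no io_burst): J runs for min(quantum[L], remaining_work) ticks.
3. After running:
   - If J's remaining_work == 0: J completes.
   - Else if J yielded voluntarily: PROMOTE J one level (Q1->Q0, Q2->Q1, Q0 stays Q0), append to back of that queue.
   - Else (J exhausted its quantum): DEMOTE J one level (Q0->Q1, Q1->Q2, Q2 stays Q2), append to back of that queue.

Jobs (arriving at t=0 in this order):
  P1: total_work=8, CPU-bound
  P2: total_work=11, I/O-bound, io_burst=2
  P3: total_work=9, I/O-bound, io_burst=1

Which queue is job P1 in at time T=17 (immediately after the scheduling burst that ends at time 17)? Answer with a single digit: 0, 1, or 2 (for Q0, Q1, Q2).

t=0-2: P1@Q0 runs 2, rem=6, quantum used, demote→Q1. Q0=[P2,P3] Q1=[P1] Q2=[]
t=2-4: P2@Q0 runs 2, rem=9, I/O yield, promote→Q0. Q0=[P3,P2] Q1=[P1] Q2=[]
t=4-5: P3@Q0 runs 1, rem=8, I/O yield, promote→Q0. Q0=[P2,P3] Q1=[P1] Q2=[]
t=5-7: P2@Q0 runs 2, rem=7, I/O yield, promote→Q0. Q0=[P3,P2] Q1=[P1] Q2=[]
t=7-8: P3@Q0 runs 1, rem=7, I/O yield, promote→Q0. Q0=[P2,P3] Q1=[P1] Q2=[]
t=8-10: P2@Q0 runs 2, rem=5, I/O yield, promote→Q0. Q0=[P3,P2] Q1=[P1] Q2=[]
t=10-11: P3@Q0 runs 1, rem=6, I/O yield, promote→Q0. Q0=[P2,P3] Q1=[P1] Q2=[]
t=11-13: P2@Q0 runs 2, rem=3, I/O yield, promote→Q0. Q0=[P3,P2] Q1=[P1] Q2=[]
t=13-14: P3@Q0 runs 1, rem=5, I/O yield, promote→Q0. Q0=[P2,P3] Q1=[P1] Q2=[]
t=14-16: P2@Q0 runs 2, rem=1, I/O yield, promote→Q0. Q0=[P3,P2] Q1=[P1] Q2=[]
t=16-17: P3@Q0 runs 1, rem=4, I/O yield, promote→Q0. Q0=[P2,P3] Q1=[P1] Q2=[]
t=17-18: P2@Q0 runs 1, rem=0, completes. Q0=[P3] Q1=[P1] Q2=[]
t=18-19: P3@Q0 runs 1, rem=3, I/O yield, promote→Q0. Q0=[P3] Q1=[P1] Q2=[]
t=19-20: P3@Q0 runs 1, rem=2, I/O yield, promote→Q0. Q0=[P3] Q1=[P1] Q2=[]
t=20-21: P3@Q0 runs 1, rem=1, I/O yield, promote→Q0. Q0=[P3] Q1=[P1] Q2=[]
t=21-22: P3@Q0 runs 1, rem=0, completes. Q0=[] Q1=[P1] Q2=[]
t=22-26: P1@Q1 runs 4, rem=2, quantum used, demote→Q2. Q0=[] Q1=[] Q2=[P1]
t=26-28: P1@Q2 runs 2, rem=0, completes. Q0=[] Q1=[] Q2=[]

Answer: 1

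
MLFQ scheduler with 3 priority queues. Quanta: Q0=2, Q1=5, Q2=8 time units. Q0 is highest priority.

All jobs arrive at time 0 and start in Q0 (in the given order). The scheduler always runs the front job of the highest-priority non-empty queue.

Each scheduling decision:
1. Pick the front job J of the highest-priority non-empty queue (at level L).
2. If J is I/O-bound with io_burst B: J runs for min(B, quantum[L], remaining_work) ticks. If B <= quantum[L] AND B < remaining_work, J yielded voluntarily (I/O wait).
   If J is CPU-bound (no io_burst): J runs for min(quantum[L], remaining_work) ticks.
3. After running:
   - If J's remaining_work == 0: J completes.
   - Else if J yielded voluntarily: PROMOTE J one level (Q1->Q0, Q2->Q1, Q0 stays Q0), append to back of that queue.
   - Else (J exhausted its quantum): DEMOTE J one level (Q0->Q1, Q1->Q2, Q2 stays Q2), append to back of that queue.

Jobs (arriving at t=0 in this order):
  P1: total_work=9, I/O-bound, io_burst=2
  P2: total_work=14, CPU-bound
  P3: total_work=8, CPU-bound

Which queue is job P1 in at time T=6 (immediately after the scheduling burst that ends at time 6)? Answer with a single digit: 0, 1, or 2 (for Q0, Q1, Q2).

Answer: 0

Derivation:
t=0-2: P1@Q0 runs 2, rem=7, I/O yield, promote→Q0. Q0=[P2,P3,P1] Q1=[] Q2=[]
t=2-4: P2@Q0 runs 2, rem=12, quantum used, demote→Q1. Q0=[P3,P1] Q1=[P2] Q2=[]
t=4-6: P3@Q0 runs 2, rem=6, quantum used, demote→Q1. Q0=[P1] Q1=[P2,P3] Q2=[]
t=6-8: P1@Q0 runs 2, rem=5, I/O yield, promote→Q0. Q0=[P1] Q1=[P2,P3] Q2=[]
t=8-10: P1@Q0 runs 2, rem=3, I/O yield, promote→Q0. Q0=[P1] Q1=[P2,P3] Q2=[]
t=10-12: P1@Q0 runs 2, rem=1, I/O yield, promote→Q0. Q0=[P1] Q1=[P2,P3] Q2=[]
t=12-13: P1@Q0 runs 1, rem=0, completes. Q0=[] Q1=[P2,P3] Q2=[]
t=13-18: P2@Q1 runs 5, rem=7, quantum used, demote→Q2. Q0=[] Q1=[P3] Q2=[P2]
t=18-23: P3@Q1 runs 5, rem=1, quantum used, demote→Q2. Q0=[] Q1=[] Q2=[P2,P3]
t=23-30: P2@Q2 runs 7, rem=0, completes. Q0=[] Q1=[] Q2=[P3]
t=30-31: P3@Q2 runs 1, rem=0, completes. Q0=[] Q1=[] Q2=[]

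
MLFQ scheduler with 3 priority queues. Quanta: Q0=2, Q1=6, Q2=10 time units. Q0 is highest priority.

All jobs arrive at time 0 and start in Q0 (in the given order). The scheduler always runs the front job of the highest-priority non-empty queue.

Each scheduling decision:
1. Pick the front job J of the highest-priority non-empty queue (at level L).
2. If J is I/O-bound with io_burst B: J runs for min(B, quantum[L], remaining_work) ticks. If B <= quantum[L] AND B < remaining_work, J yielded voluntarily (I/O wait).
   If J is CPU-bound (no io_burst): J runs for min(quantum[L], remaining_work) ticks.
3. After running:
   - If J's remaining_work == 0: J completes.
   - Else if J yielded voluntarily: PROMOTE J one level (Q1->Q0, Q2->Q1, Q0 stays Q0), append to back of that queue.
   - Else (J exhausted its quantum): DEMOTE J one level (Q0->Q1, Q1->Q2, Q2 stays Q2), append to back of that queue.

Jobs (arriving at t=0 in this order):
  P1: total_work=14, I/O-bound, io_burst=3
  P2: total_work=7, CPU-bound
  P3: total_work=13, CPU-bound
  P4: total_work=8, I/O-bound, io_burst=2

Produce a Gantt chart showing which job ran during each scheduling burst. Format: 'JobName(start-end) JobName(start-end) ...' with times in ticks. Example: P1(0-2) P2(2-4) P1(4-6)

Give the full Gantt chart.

Answer: P1(0-2) P2(2-4) P3(4-6) P4(6-8) P4(8-10) P4(10-12) P4(12-14) P1(14-17) P1(17-19) P2(19-24) P3(24-30) P1(30-33) P1(33-35) P1(35-37) P3(37-42)

Derivation:
t=0-2: P1@Q0 runs 2, rem=12, quantum used, demote→Q1. Q0=[P2,P3,P4] Q1=[P1] Q2=[]
t=2-4: P2@Q0 runs 2, rem=5, quantum used, demote→Q1. Q0=[P3,P4] Q1=[P1,P2] Q2=[]
t=4-6: P3@Q0 runs 2, rem=11, quantum used, demote→Q1. Q0=[P4] Q1=[P1,P2,P3] Q2=[]
t=6-8: P4@Q0 runs 2, rem=6, I/O yield, promote→Q0. Q0=[P4] Q1=[P1,P2,P3] Q2=[]
t=8-10: P4@Q0 runs 2, rem=4, I/O yield, promote→Q0. Q0=[P4] Q1=[P1,P2,P3] Q2=[]
t=10-12: P4@Q0 runs 2, rem=2, I/O yield, promote→Q0. Q0=[P4] Q1=[P1,P2,P3] Q2=[]
t=12-14: P4@Q0 runs 2, rem=0, completes. Q0=[] Q1=[P1,P2,P3] Q2=[]
t=14-17: P1@Q1 runs 3, rem=9, I/O yield, promote→Q0. Q0=[P1] Q1=[P2,P3] Q2=[]
t=17-19: P1@Q0 runs 2, rem=7, quantum used, demote→Q1. Q0=[] Q1=[P2,P3,P1] Q2=[]
t=19-24: P2@Q1 runs 5, rem=0, completes. Q0=[] Q1=[P3,P1] Q2=[]
t=24-30: P3@Q1 runs 6, rem=5, quantum used, demote→Q2. Q0=[] Q1=[P1] Q2=[P3]
t=30-33: P1@Q1 runs 3, rem=4, I/O yield, promote→Q0. Q0=[P1] Q1=[] Q2=[P3]
t=33-35: P1@Q0 runs 2, rem=2, quantum used, demote→Q1. Q0=[] Q1=[P1] Q2=[P3]
t=35-37: P1@Q1 runs 2, rem=0, completes. Q0=[] Q1=[] Q2=[P3]
t=37-42: P3@Q2 runs 5, rem=0, completes. Q0=[] Q1=[] Q2=[]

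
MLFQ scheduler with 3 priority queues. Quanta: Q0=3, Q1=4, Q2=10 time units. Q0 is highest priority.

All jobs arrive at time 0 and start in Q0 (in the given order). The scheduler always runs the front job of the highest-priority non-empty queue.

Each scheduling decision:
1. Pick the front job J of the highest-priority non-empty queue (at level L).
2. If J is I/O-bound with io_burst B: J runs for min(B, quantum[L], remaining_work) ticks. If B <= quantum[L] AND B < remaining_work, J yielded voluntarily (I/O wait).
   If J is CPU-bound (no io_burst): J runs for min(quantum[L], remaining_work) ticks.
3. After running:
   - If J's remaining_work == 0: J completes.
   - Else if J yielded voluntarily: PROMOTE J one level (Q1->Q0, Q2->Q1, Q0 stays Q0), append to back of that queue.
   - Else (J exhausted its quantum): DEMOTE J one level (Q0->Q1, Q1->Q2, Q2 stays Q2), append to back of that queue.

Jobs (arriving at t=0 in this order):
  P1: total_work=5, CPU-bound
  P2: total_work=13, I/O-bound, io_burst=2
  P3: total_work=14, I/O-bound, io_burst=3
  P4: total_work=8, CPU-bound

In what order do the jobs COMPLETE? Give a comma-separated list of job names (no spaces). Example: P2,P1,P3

t=0-3: P1@Q0 runs 3, rem=2, quantum used, demote→Q1. Q0=[P2,P3,P4] Q1=[P1] Q2=[]
t=3-5: P2@Q0 runs 2, rem=11, I/O yield, promote→Q0. Q0=[P3,P4,P2] Q1=[P1] Q2=[]
t=5-8: P3@Q0 runs 3, rem=11, I/O yield, promote→Q0. Q0=[P4,P2,P3] Q1=[P1] Q2=[]
t=8-11: P4@Q0 runs 3, rem=5, quantum used, demote→Q1. Q0=[P2,P3] Q1=[P1,P4] Q2=[]
t=11-13: P2@Q0 runs 2, rem=9, I/O yield, promote→Q0. Q0=[P3,P2] Q1=[P1,P4] Q2=[]
t=13-16: P3@Q0 runs 3, rem=8, I/O yield, promote→Q0. Q0=[P2,P3] Q1=[P1,P4] Q2=[]
t=16-18: P2@Q0 runs 2, rem=7, I/O yield, promote→Q0. Q0=[P3,P2] Q1=[P1,P4] Q2=[]
t=18-21: P3@Q0 runs 3, rem=5, I/O yield, promote→Q0. Q0=[P2,P3] Q1=[P1,P4] Q2=[]
t=21-23: P2@Q0 runs 2, rem=5, I/O yield, promote→Q0. Q0=[P3,P2] Q1=[P1,P4] Q2=[]
t=23-26: P3@Q0 runs 3, rem=2, I/O yield, promote→Q0. Q0=[P2,P3] Q1=[P1,P4] Q2=[]
t=26-28: P2@Q0 runs 2, rem=3, I/O yield, promote→Q0. Q0=[P3,P2] Q1=[P1,P4] Q2=[]
t=28-30: P3@Q0 runs 2, rem=0, completes. Q0=[P2] Q1=[P1,P4] Q2=[]
t=30-32: P2@Q0 runs 2, rem=1, I/O yield, promote→Q0. Q0=[P2] Q1=[P1,P4] Q2=[]
t=32-33: P2@Q0 runs 1, rem=0, completes. Q0=[] Q1=[P1,P4] Q2=[]
t=33-35: P1@Q1 runs 2, rem=0, completes. Q0=[] Q1=[P4] Q2=[]
t=35-39: P4@Q1 runs 4, rem=1, quantum used, demote→Q2. Q0=[] Q1=[] Q2=[P4]
t=39-40: P4@Q2 runs 1, rem=0, completes. Q0=[] Q1=[] Q2=[]

Answer: P3,P2,P1,P4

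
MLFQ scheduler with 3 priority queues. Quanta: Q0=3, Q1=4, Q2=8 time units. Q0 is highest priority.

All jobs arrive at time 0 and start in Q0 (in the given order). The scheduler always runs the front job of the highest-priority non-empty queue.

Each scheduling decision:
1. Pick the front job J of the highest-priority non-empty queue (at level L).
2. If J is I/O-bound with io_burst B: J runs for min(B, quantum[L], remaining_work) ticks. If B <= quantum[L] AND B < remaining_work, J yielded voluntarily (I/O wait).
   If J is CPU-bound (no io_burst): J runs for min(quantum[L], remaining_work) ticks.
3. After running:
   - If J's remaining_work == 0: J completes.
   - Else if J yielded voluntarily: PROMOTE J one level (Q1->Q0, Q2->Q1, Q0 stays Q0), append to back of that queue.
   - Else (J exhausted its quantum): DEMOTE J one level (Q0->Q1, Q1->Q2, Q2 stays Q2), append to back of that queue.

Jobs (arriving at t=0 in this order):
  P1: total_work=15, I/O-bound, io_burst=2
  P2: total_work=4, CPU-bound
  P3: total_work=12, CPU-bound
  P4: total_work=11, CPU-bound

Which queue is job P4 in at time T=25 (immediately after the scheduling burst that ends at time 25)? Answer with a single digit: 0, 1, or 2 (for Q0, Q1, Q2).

t=0-2: P1@Q0 runs 2, rem=13, I/O yield, promote→Q0. Q0=[P2,P3,P4,P1] Q1=[] Q2=[]
t=2-5: P2@Q0 runs 3, rem=1, quantum used, demote→Q1. Q0=[P3,P4,P1] Q1=[P2] Q2=[]
t=5-8: P3@Q0 runs 3, rem=9, quantum used, demote→Q1. Q0=[P4,P1] Q1=[P2,P3] Q2=[]
t=8-11: P4@Q0 runs 3, rem=8, quantum used, demote→Q1. Q0=[P1] Q1=[P2,P3,P4] Q2=[]
t=11-13: P1@Q0 runs 2, rem=11, I/O yield, promote→Q0. Q0=[P1] Q1=[P2,P3,P4] Q2=[]
t=13-15: P1@Q0 runs 2, rem=9, I/O yield, promote→Q0. Q0=[P1] Q1=[P2,P3,P4] Q2=[]
t=15-17: P1@Q0 runs 2, rem=7, I/O yield, promote→Q0. Q0=[P1] Q1=[P2,P3,P4] Q2=[]
t=17-19: P1@Q0 runs 2, rem=5, I/O yield, promote→Q0. Q0=[P1] Q1=[P2,P3,P4] Q2=[]
t=19-21: P1@Q0 runs 2, rem=3, I/O yield, promote→Q0. Q0=[P1] Q1=[P2,P3,P4] Q2=[]
t=21-23: P1@Q0 runs 2, rem=1, I/O yield, promote→Q0. Q0=[P1] Q1=[P2,P3,P4] Q2=[]
t=23-24: P1@Q0 runs 1, rem=0, completes. Q0=[] Q1=[P2,P3,P4] Q2=[]
t=24-25: P2@Q1 runs 1, rem=0, completes. Q0=[] Q1=[P3,P4] Q2=[]
t=25-29: P3@Q1 runs 4, rem=5, quantum used, demote→Q2. Q0=[] Q1=[P4] Q2=[P3]
t=29-33: P4@Q1 runs 4, rem=4, quantum used, demote→Q2. Q0=[] Q1=[] Q2=[P3,P4]
t=33-38: P3@Q2 runs 5, rem=0, completes. Q0=[] Q1=[] Q2=[P4]
t=38-42: P4@Q2 runs 4, rem=0, completes. Q0=[] Q1=[] Q2=[]

Answer: 1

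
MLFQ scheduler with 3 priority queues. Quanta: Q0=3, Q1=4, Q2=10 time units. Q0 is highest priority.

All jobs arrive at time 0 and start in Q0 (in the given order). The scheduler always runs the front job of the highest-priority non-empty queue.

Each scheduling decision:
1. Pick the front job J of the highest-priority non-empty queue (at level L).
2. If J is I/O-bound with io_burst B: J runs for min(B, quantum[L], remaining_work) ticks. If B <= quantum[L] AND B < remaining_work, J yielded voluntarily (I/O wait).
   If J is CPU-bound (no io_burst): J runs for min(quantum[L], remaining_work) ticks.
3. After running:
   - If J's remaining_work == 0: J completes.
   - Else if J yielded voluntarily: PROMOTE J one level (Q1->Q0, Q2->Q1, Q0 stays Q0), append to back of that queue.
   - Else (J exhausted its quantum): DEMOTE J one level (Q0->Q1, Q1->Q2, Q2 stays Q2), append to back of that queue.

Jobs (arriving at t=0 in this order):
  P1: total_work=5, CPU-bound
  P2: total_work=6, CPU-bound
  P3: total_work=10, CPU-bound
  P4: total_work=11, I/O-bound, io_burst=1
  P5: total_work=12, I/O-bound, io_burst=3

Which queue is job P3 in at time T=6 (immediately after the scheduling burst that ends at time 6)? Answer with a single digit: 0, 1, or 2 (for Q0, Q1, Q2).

t=0-3: P1@Q0 runs 3, rem=2, quantum used, demote→Q1. Q0=[P2,P3,P4,P5] Q1=[P1] Q2=[]
t=3-6: P2@Q0 runs 3, rem=3, quantum used, demote→Q1. Q0=[P3,P4,P5] Q1=[P1,P2] Q2=[]
t=6-9: P3@Q0 runs 3, rem=7, quantum used, demote→Q1. Q0=[P4,P5] Q1=[P1,P2,P3] Q2=[]
t=9-10: P4@Q0 runs 1, rem=10, I/O yield, promote→Q0. Q0=[P5,P4] Q1=[P1,P2,P3] Q2=[]
t=10-13: P5@Q0 runs 3, rem=9, I/O yield, promote→Q0. Q0=[P4,P5] Q1=[P1,P2,P3] Q2=[]
t=13-14: P4@Q0 runs 1, rem=9, I/O yield, promote→Q0. Q0=[P5,P4] Q1=[P1,P2,P3] Q2=[]
t=14-17: P5@Q0 runs 3, rem=6, I/O yield, promote→Q0. Q0=[P4,P5] Q1=[P1,P2,P3] Q2=[]
t=17-18: P4@Q0 runs 1, rem=8, I/O yield, promote→Q0. Q0=[P5,P4] Q1=[P1,P2,P3] Q2=[]
t=18-21: P5@Q0 runs 3, rem=3, I/O yield, promote→Q0. Q0=[P4,P5] Q1=[P1,P2,P3] Q2=[]
t=21-22: P4@Q0 runs 1, rem=7, I/O yield, promote→Q0. Q0=[P5,P4] Q1=[P1,P2,P3] Q2=[]
t=22-25: P5@Q0 runs 3, rem=0, completes. Q0=[P4] Q1=[P1,P2,P3] Q2=[]
t=25-26: P4@Q0 runs 1, rem=6, I/O yield, promote→Q0. Q0=[P4] Q1=[P1,P2,P3] Q2=[]
t=26-27: P4@Q0 runs 1, rem=5, I/O yield, promote→Q0. Q0=[P4] Q1=[P1,P2,P3] Q2=[]
t=27-28: P4@Q0 runs 1, rem=4, I/O yield, promote→Q0. Q0=[P4] Q1=[P1,P2,P3] Q2=[]
t=28-29: P4@Q0 runs 1, rem=3, I/O yield, promote→Q0. Q0=[P4] Q1=[P1,P2,P3] Q2=[]
t=29-30: P4@Q0 runs 1, rem=2, I/O yield, promote→Q0. Q0=[P4] Q1=[P1,P2,P3] Q2=[]
t=30-31: P4@Q0 runs 1, rem=1, I/O yield, promote→Q0. Q0=[P4] Q1=[P1,P2,P3] Q2=[]
t=31-32: P4@Q0 runs 1, rem=0, completes. Q0=[] Q1=[P1,P2,P3] Q2=[]
t=32-34: P1@Q1 runs 2, rem=0, completes. Q0=[] Q1=[P2,P3] Q2=[]
t=34-37: P2@Q1 runs 3, rem=0, completes. Q0=[] Q1=[P3] Q2=[]
t=37-41: P3@Q1 runs 4, rem=3, quantum used, demote→Q2. Q0=[] Q1=[] Q2=[P3]
t=41-44: P3@Q2 runs 3, rem=0, completes. Q0=[] Q1=[] Q2=[]

Answer: 0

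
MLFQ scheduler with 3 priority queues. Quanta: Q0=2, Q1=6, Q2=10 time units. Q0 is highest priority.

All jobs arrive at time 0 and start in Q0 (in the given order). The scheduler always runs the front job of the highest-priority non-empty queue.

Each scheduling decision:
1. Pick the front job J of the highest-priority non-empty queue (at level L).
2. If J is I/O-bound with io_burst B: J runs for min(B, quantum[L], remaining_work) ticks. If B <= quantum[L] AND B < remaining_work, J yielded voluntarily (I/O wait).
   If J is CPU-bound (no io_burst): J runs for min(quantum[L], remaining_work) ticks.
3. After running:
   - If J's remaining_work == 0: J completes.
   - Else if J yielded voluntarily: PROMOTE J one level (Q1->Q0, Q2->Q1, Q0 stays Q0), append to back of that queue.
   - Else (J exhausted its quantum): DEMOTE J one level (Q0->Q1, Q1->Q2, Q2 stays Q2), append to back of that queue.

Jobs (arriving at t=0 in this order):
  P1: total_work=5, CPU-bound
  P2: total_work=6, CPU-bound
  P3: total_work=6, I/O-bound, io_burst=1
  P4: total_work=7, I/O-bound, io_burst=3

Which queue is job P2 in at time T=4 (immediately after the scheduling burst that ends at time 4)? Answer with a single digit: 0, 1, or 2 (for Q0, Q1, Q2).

t=0-2: P1@Q0 runs 2, rem=3, quantum used, demote→Q1. Q0=[P2,P3,P4] Q1=[P1] Q2=[]
t=2-4: P2@Q0 runs 2, rem=4, quantum used, demote→Q1. Q0=[P3,P4] Q1=[P1,P2] Q2=[]
t=4-5: P3@Q0 runs 1, rem=5, I/O yield, promote→Q0. Q0=[P4,P3] Q1=[P1,P2] Q2=[]
t=5-7: P4@Q0 runs 2, rem=5, quantum used, demote→Q1. Q0=[P3] Q1=[P1,P2,P4] Q2=[]
t=7-8: P3@Q0 runs 1, rem=4, I/O yield, promote→Q0. Q0=[P3] Q1=[P1,P2,P4] Q2=[]
t=8-9: P3@Q0 runs 1, rem=3, I/O yield, promote→Q0. Q0=[P3] Q1=[P1,P2,P4] Q2=[]
t=9-10: P3@Q0 runs 1, rem=2, I/O yield, promote→Q0. Q0=[P3] Q1=[P1,P2,P4] Q2=[]
t=10-11: P3@Q0 runs 1, rem=1, I/O yield, promote→Q0. Q0=[P3] Q1=[P1,P2,P4] Q2=[]
t=11-12: P3@Q0 runs 1, rem=0, completes. Q0=[] Q1=[P1,P2,P4] Q2=[]
t=12-15: P1@Q1 runs 3, rem=0, completes. Q0=[] Q1=[P2,P4] Q2=[]
t=15-19: P2@Q1 runs 4, rem=0, completes. Q0=[] Q1=[P4] Q2=[]
t=19-22: P4@Q1 runs 3, rem=2, I/O yield, promote→Q0. Q0=[P4] Q1=[] Q2=[]
t=22-24: P4@Q0 runs 2, rem=0, completes. Q0=[] Q1=[] Q2=[]

Answer: 1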